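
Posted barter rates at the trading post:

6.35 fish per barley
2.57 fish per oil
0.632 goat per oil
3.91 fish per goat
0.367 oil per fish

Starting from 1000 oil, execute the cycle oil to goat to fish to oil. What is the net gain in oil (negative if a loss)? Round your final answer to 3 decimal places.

1000 oil × 0.632 = 632 goat
632 goat × 3.91 = 2471.12 fish
2471.12 fish × 0.367 = 906.90104 oil
Net change: 906.90104 − 1000 = -93.09896 oil

-93.099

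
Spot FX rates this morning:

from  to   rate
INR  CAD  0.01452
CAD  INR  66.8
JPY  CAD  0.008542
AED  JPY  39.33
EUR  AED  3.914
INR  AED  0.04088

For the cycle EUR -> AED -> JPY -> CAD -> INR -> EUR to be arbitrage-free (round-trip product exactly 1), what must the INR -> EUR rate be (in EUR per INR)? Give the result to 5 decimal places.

Known legs of the cycle: 3.914 × 39.33 × 0.008542 × 66.8 = 87.837668022672
For no arbitrage the full-cycle product must be 1, so the missing rate is 1 / 87.837668022672 ≈ 0.0113846.

0.01138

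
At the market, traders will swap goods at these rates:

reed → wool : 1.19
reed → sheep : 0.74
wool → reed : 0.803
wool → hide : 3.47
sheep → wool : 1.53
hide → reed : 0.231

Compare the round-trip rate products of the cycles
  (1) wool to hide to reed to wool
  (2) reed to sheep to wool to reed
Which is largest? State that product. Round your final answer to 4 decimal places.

0.9539

(1) 3.47 × 0.231 × 1.19 = 0.95387
(2) 0.74 × 1.53 × 0.803 = 0.90916
Highest is cycle (1) at 0.9539 (≤1, no arbitrage).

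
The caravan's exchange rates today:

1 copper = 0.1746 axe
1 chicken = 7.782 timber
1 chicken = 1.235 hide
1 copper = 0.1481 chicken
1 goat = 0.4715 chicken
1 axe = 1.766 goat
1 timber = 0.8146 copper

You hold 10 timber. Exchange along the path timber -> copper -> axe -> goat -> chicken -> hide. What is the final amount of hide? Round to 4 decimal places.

10 timber × 0.8146 = 8.146 copper
8.146 copper × 0.1746 = 1.4222916 axe
1.4222916 axe × 1.766 = 2.5117669656 goat
2.5117669656 goat × 0.4715 = 1.1842981242804 chicken
1.1842981242804 chicken × 1.235 = 1.462608183486294 hide

1.4626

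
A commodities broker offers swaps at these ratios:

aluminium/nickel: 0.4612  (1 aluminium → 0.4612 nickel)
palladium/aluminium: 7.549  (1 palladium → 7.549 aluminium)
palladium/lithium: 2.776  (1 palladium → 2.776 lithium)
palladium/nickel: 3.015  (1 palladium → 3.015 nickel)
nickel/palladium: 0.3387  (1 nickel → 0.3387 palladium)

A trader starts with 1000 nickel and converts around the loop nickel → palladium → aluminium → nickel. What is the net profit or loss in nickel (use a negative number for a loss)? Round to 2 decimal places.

179.22

1000 nickel × 0.3387 = 338.7 palladium
338.7 palladium × 7.549 = 2556.8463 aluminium
2556.8463 aluminium × 0.4612 = 1179.21751356 nickel
Net change: 1179.21751356 − 1000 = 179.21751356 nickel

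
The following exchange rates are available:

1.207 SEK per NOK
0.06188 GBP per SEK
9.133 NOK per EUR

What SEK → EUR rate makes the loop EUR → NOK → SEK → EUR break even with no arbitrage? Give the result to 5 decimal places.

0.09072

Known legs of the cycle: 9.133 × 1.207 = 11.023531
For no arbitrage the full-cycle product must be 1, so the missing rate is 1 / 11.023531 ≈ 0.0907150.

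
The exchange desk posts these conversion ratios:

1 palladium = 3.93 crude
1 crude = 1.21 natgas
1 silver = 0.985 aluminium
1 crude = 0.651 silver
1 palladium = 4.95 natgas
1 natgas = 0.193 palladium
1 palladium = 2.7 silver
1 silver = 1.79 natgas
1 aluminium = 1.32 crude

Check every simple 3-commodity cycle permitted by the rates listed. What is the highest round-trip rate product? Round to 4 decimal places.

palladium→silver→natgas→palladium: 2.7 × 1.79 × 0.193 = 0.93277
palladium→crude→natgas→palladium: 3.93 × 1.21 × 0.193 = 0.91777
crude→silver→aluminium→crude: 0.651 × 0.985 × 1.32 = 0.84643
Maximum is palladium→silver→natgas→palladium at 0.9328; no arbitrage — every cycle loses value.

0.9328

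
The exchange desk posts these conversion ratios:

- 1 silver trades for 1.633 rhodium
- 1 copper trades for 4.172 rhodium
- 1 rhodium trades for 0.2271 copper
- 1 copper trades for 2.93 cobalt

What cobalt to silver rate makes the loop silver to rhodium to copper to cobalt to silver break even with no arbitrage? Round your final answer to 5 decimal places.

0.92030

Known legs of the cycle: 1.633 × 0.2271 × 2.93 = 1.086603099
For no arbitrage the full-cycle product must be 1, so the missing rate is 1 / 1.086603099 ≈ 0.9202992.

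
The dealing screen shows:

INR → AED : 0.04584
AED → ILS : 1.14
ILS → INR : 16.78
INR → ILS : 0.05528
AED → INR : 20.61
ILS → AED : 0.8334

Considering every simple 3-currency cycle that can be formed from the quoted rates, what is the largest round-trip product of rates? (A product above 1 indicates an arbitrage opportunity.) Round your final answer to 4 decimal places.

ILS→AED→INR→ILS: 0.8334 × 20.61 × 0.05528 = 0.94951
ILS→INR→AED→ILS: 16.78 × 0.04584 × 1.14 = 0.87688
Maximum is ILS→AED→INR→ILS at 0.9495; no arbitrage — every cycle loses value.

0.9495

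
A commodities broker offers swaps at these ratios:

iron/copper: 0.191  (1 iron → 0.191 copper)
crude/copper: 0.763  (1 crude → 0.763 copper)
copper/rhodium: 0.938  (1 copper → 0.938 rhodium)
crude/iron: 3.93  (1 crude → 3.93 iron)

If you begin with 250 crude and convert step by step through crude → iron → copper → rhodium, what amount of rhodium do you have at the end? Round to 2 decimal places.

250 crude × 3.93 = 982.5 iron
982.5 iron × 0.191 = 187.6575 copper
187.6575 copper × 0.938 = 176.022735 rhodium

176.02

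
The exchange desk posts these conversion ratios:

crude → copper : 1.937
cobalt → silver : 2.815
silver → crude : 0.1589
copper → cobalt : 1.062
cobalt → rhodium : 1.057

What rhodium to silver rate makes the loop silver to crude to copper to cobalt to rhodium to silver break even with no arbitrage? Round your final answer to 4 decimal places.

Known legs of the cycle: 0.1589 × 1.937 × 1.062 × 1.057 = 0.3455039540862
For no arbitrage the full-cycle product must be 1, so the missing rate is 1 / 0.3455039540862 ≈ 2.894323.

2.8943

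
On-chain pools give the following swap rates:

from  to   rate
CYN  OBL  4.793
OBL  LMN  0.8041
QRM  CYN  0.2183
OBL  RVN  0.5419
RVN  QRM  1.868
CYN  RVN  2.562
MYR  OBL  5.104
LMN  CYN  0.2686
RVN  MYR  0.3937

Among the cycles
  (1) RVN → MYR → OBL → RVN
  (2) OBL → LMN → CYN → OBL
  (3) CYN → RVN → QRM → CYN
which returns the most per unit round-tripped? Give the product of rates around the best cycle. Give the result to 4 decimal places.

(1) 0.3937 × 5.104 × 0.5419 = 1.08892
(2) 0.8041 × 0.2686 × 4.793 = 1.03520
(3) 2.562 × 1.868 × 0.2183 = 1.04474
Highest is cycle (1) at 1.0889 (>1, arbitrage).

1.0889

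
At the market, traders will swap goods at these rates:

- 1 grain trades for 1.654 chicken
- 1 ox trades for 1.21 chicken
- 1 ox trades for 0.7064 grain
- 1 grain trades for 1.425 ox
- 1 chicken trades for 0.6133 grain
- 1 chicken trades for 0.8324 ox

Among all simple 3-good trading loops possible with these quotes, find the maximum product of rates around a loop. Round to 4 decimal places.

1.0575

ox→chicken→grain→ox: 1.21 × 0.6133 × 1.425 = 1.05748
ox→grain→chicken→ox: 0.7064 × 1.654 × 0.8324 = 0.97256
Maximum is ox→chicken→grain→ox at 1.0575; arbitrage exists.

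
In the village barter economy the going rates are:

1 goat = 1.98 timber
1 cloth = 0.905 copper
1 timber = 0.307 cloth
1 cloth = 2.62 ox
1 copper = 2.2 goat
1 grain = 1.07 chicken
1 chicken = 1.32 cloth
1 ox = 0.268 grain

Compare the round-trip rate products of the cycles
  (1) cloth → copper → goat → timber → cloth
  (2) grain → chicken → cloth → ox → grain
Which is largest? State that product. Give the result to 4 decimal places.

(1) 0.905 × 2.2 × 1.98 × 0.307 = 1.21025
(2) 1.07 × 1.32 × 2.62 × 0.268 = 0.99173
Highest is cycle (1) at 1.2102 (>1, arbitrage).

1.2102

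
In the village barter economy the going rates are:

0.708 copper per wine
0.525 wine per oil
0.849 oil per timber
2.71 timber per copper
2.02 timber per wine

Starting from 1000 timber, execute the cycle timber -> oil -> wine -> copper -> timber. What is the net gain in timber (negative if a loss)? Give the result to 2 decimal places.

1000 timber × 0.849 = 849 oil
849 oil × 0.525 = 445.725 wine
445.725 wine × 0.708 = 315.5733 copper
315.5733 copper × 2.71 = 855.203643 timber
Net change: 855.203643 − 1000 = -144.796357 timber

-144.80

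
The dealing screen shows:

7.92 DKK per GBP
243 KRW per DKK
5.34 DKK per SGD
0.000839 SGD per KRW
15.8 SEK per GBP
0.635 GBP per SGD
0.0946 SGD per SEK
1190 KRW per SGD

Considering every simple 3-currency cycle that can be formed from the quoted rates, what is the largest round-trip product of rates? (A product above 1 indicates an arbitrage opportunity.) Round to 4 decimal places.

KRW→SGD→DKK→KRW: 0.000839 × 5.34 × 243 = 1.08870
GBP→SEK→SGD→GBP: 15.8 × 0.0946 × 0.635 = 0.94912
Maximum is KRW→SGD→DKK→KRW at 1.0887; arbitrage exists.

1.0887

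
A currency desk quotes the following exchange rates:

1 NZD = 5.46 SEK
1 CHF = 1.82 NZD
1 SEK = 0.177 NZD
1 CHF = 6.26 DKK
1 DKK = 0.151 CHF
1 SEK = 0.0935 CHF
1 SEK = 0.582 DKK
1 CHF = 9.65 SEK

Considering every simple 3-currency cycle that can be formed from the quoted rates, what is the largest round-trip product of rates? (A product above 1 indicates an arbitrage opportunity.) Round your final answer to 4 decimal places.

CHF→NZD→SEK→CHF: 1.82 × 5.46 × 0.0935 = 0.92913
CHF→SEK→DKK→CHF: 9.65 × 0.582 × 0.151 = 0.84806
Maximum is CHF→NZD→SEK→CHF at 0.9291; no arbitrage — every cycle loses value.

0.9291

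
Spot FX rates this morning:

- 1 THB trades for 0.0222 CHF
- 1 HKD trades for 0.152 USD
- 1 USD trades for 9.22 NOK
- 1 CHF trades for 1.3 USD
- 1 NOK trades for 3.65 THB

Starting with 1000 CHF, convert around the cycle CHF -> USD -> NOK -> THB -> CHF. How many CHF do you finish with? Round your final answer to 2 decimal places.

971.23

1000 CHF × 1.3 = 1300 USD
1300 USD × 9.22 = 11986 NOK
11986 NOK × 3.65 = 43748.9 THB
43748.9 THB × 0.0222 = 971.22558 CHF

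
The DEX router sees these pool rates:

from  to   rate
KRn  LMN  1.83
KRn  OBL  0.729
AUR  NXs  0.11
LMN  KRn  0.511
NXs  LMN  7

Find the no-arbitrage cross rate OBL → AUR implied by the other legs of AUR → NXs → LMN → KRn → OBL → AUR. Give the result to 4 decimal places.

3.4863

Known legs of the cycle: 0.11 × 7 × 0.511 × 0.729 = 0.28683963
For no arbitrage the full-cycle product must be 1, so the missing rate is 1 / 0.28683963 ≈ 3.486269.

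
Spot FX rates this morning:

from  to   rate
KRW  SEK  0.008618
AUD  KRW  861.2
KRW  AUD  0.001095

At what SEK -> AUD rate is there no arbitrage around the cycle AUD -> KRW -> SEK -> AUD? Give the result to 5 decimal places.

0.13474

Known legs of the cycle: 861.2 × 0.008618 = 7.4218216
For no arbitrage the full-cycle product must be 1, so the missing rate is 1 / 7.4218216 ≈ 0.1347378.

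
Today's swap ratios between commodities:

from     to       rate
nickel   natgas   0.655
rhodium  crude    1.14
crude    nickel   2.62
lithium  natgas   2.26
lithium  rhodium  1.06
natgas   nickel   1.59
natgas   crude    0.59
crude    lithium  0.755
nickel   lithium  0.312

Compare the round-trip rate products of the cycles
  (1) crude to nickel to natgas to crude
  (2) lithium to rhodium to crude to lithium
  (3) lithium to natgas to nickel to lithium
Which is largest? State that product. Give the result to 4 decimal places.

(1) 2.62 × 0.655 × 0.59 = 1.01250
(2) 1.06 × 1.14 × 0.755 = 0.91234
(3) 2.26 × 1.59 × 0.312 = 1.12114
Highest is cycle (3) at 1.1211 (>1, arbitrage).

1.1211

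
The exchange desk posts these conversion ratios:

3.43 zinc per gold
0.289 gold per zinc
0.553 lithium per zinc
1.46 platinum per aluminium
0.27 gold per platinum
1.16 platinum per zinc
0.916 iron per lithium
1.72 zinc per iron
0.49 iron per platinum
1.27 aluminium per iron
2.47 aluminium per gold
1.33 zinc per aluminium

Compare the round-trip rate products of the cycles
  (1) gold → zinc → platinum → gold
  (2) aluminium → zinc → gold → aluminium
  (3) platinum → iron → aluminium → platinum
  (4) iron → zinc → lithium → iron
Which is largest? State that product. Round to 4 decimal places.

(1) 3.43 × 1.16 × 0.27 = 1.07428
(2) 1.33 × 0.289 × 2.47 = 0.94939
(3) 0.49 × 1.27 × 1.46 = 0.90856
(4) 1.72 × 0.553 × 0.916 = 0.87126
Highest is cycle (1) at 1.0743 (>1, arbitrage).

1.0743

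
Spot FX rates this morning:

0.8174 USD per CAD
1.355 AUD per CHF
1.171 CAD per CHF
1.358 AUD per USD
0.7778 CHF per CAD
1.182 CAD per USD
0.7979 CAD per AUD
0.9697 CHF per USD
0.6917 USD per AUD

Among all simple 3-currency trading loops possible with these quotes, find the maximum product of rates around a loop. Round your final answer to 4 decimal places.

CAD→USD→CHF→CAD: 0.8174 × 0.9697 × 1.171 = 0.92817
AUD→USD→CHF→AUD: 0.6917 × 0.9697 × 1.355 = 0.90885
CAD→USD→AUD→CAD: 0.8174 × 1.358 × 0.7979 = 0.88569
CAD→CHF→AUD→CAD: 0.7778 × 1.355 × 0.7979 = 0.84092
Maximum is CAD→USD→CHF→CAD at 0.9282; no arbitrage — every cycle loses value.

0.9282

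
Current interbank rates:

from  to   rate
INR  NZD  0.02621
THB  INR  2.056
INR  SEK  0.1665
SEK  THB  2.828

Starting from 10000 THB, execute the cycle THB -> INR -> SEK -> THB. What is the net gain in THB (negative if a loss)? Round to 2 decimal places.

10000 THB × 2.056 = 20560 INR
20560 INR × 0.1665 = 3423.24 SEK
3423.24 SEK × 2.828 = 9680.92272 THB
Net change: 9680.92272 − 10000 = -319.07728 THB

-319.08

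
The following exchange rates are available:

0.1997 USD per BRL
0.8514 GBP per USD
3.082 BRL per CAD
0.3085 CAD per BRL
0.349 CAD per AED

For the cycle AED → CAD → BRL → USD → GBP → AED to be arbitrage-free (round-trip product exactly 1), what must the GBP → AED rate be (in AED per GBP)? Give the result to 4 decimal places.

5.4680

Known legs of the cycle: 0.349 × 3.082 × 0.1997 × 0.8514 = 0.18288149869044
For no arbitrage the full-cycle product must be 1, so the missing rate is 1 / 0.18288149869044 ≈ 5.468022.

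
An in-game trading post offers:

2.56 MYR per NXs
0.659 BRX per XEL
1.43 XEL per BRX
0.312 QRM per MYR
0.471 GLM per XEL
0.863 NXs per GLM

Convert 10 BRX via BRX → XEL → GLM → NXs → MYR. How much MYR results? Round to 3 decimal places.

10 BRX × 1.43 = 14.3 XEL
14.3 XEL × 0.471 = 6.7353 GLM
6.7353 GLM × 0.863 = 5.8125639 NXs
5.8125639 NXs × 2.56 = 14.880163584 MYR

14.880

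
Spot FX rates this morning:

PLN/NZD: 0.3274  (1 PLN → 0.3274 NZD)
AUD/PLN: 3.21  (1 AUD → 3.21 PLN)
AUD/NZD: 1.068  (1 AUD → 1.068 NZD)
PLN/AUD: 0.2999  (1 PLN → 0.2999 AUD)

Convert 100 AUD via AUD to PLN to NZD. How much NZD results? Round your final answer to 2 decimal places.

100 AUD × 3.21 = 321 PLN
321 PLN × 0.3274 = 105.0954 NZD

105.10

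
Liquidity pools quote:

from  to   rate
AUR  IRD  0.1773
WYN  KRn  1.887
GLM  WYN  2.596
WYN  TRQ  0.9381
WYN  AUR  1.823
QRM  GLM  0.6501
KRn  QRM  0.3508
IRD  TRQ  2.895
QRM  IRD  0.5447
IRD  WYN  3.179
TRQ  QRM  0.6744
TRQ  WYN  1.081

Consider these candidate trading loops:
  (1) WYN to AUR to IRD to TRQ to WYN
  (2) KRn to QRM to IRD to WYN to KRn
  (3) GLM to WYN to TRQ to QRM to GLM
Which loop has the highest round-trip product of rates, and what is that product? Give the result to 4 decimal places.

1.1463

(1) 1.823 × 0.1773 × 2.895 × 1.081 = 1.01151
(2) 0.3508 × 0.5447 × 3.179 × 1.887 = 1.14625
(3) 2.596 × 0.9381 × 0.6744 × 0.6501 = 1.06771
Highest is cycle (2) at 1.1463 (>1, arbitrage).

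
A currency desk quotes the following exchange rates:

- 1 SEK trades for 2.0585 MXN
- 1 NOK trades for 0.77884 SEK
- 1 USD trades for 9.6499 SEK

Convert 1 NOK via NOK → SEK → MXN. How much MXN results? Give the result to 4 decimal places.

1.6032

1 NOK × 0.77884 = 0.77884 SEK
0.77884 SEK × 2.0585 = 1.60324214 MXN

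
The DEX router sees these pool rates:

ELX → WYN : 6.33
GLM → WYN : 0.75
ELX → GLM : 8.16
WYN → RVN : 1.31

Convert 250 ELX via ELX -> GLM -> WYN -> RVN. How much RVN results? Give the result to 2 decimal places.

250 ELX × 8.16 = 2040 GLM
2040 GLM × 0.75 = 1530 WYN
1530 WYN × 1.31 = 2004.3 RVN

2004.30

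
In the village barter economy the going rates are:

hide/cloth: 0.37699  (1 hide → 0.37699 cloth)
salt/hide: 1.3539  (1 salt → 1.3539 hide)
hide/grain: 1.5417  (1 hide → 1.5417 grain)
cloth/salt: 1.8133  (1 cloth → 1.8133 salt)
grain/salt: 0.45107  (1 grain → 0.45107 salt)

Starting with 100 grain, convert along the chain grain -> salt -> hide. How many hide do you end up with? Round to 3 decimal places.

61.070

100 grain × 0.45107 = 45.107 salt
45.107 salt × 1.3539 = 61.0703673 hide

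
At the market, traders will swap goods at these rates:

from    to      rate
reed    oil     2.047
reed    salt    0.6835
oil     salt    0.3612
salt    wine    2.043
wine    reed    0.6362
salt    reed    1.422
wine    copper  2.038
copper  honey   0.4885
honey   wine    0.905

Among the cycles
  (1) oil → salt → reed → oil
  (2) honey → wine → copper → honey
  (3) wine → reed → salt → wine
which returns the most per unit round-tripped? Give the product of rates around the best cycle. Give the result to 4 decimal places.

1.0514

(1) 0.3612 × 1.422 × 2.047 = 1.05139
(2) 0.905 × 2.038 × 0.4885 = 0.90098
(3) 0.6362 × 0.6835 × 2.043 = 0.88838
Highest is cycle (1) at 1.0514 (>1, arbitrage).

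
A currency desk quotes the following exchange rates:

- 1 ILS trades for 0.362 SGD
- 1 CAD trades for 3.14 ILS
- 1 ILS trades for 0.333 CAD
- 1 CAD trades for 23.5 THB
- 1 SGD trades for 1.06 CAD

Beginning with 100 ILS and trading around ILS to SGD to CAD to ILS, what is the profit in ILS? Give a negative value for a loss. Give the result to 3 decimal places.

100 ILS × 0.362 = 36.2 SGD
36.2 SGD × 1.06 = 38.372 CAD
38.372 CAD × 3.14 = 120.48808 ILS
Net change: 120.48808 − 100 = 20.48808 ILS

20.488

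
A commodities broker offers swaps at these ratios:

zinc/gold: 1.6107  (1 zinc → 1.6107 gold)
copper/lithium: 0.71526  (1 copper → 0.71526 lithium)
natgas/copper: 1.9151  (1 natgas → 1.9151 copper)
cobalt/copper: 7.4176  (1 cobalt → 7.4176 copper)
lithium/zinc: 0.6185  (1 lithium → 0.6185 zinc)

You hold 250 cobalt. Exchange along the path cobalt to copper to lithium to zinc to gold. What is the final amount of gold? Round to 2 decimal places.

1321.36

250 cobalt × 7.4176 = 1854.4 copper
1854.4 copper × 0.71526 = 1326.378144 lithium
1326.378144 lithium × 0.6185 = 820.364882064 zinc
820.364882064 zinc × 1.6107 = 1321.3617155404848 gold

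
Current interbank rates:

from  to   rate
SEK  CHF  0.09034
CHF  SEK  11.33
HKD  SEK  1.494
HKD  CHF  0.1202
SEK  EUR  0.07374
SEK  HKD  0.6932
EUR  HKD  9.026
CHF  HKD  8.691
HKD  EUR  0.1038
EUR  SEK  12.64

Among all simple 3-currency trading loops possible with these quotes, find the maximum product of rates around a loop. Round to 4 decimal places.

1.1730

HKD→SEK→CHF→HKD: 1.494 × 0.09034 × 8.691 = 1.17301
HKD→SEK→EUR→HKD: 1.494 × 0.07374 × 9.026 = 0.99437
HKD→CHF→SEK→HKD: 0.1202 × 11.33 × 0.6932 = 0.94405
HKD→EUR→SEK→HKD: 0.1038 × 12.64 × 0.6932 = 0.90950
Maximum is HKD→SEK→CHF→HKD at 1.1730; arbitrage exists.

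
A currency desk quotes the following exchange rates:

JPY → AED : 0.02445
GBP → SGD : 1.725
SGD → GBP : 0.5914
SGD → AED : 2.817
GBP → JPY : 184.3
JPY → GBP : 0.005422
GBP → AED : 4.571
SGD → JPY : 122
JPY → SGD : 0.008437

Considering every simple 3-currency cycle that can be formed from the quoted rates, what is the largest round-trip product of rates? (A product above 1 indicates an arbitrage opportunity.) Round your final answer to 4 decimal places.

JPY→GBP→SGD→JPY: 0.005422 × 1.725 × 122 = 1.14106
JPY→SGD→GBP→JPY: 0.008437 × 0.5914 × 184.3 = 0.91959
Maximum is JPY→GBP→SGD→JPY at 1.1411; arbitrage exists.

1.1411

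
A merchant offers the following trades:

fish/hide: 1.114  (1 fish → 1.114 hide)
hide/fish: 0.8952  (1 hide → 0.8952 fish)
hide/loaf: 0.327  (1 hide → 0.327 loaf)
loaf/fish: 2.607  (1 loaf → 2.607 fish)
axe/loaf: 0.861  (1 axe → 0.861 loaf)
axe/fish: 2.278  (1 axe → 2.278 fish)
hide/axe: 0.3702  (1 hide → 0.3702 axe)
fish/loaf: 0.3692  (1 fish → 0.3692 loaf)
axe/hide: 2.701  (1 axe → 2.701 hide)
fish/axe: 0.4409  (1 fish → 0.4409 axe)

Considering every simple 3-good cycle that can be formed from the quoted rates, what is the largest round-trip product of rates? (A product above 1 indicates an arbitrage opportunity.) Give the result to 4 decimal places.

axe→hide→fish→axe: 2.701 × 0.8952 × 0.4409 = 1.06607
axe→loaf→fish→axe: 0.861 × 2.607 × 0.4409 = 0.98966
hide→loaf→fish→hide: 0.327 × 2.607 × 1.114 = 0.94967
axe→fish→hide→axe: 2.278 × 1.114 × 0.3702 = 0.93945
Maximum is axe→hide→fish→axe at 1.0661; arbitrage exists.

1.0661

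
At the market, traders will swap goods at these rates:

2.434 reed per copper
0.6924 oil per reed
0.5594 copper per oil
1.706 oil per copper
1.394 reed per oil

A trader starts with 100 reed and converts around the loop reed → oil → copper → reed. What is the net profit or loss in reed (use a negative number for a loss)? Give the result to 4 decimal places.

100 reed × 0.6924 = 69.24 oil
69.24 oil × 0.5594 = 38.732856 copper
38.732856 copper × 2.434 = 94.275771504 reed
Net change: 94.275771504 − 100 = -5.724228496 reed

-5.7242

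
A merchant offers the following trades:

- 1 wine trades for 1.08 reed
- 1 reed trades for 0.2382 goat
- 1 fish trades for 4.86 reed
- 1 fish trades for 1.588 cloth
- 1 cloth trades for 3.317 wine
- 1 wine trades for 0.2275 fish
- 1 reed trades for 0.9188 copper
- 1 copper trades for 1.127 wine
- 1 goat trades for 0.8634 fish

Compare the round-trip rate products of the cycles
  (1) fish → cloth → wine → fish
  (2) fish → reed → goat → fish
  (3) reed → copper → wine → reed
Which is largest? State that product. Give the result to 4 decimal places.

1.1983

(1) 1.588 × 3.317 × 0.2275 = 1.19833
(2) 4.86 × 0.2382 × 0.8634 = 0.99952
(3) 0.9188 × 1.127 × 1.08 = 1.11833
Highest is cycle (1) at 1.1983 (>1, arbitrage).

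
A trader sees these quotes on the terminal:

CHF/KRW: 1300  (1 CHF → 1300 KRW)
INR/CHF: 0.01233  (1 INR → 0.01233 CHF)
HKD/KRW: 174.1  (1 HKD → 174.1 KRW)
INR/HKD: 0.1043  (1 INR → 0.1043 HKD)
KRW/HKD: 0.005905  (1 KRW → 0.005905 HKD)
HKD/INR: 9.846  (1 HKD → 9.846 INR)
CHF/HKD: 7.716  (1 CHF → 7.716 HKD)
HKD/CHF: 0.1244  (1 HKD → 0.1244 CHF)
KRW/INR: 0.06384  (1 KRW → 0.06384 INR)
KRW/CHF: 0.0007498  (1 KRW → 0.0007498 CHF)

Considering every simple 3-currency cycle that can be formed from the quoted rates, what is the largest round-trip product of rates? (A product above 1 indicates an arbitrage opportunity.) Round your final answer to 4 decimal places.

1.1592

HKD→KRW→INR→HKD: 174.1 × 0.06384 × 0.1043 = 1.15925
KRW→INR→CHF→KRW: 0.06384 × 0.01233 × 1300 = 1.02329
HKD→KRW→CHF→HKD: 174.1 × 0.0007498 × 7.716 = 1.00725
HKD→CHF→KRW→HKD: 0.1244 × 1300 × 0.005905 = 0.95496
HKD→INR→CHF→HKD: 9.846 × 0.01233 × 7.716 = 0.93673
Maximum is HKD→KRW→INR→HKD at 1.1592; arbitrage exists.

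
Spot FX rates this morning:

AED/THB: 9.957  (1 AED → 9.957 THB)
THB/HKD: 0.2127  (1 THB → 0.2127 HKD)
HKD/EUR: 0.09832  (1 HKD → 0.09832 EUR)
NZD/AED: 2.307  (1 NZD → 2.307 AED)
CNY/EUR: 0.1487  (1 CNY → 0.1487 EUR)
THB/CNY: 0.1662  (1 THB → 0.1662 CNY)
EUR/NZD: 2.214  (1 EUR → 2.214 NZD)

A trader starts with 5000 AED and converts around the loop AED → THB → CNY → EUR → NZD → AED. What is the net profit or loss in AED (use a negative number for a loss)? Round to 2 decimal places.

5000 AED × 9.957 = 49785 THB
49785 THB × 0.1662 = 8274.267 CNY
8274.267 CNY × 0.1487 = 1230.3835029 EUR
1230.3835029 EUR × 2.214 = 2724.0690754206 NZD
2724.0690754206 NZD × 2.307 = 6284.4273569953242 AED
Net change: 6284.4273569953242 − 5000 = 1284.4273569953242 AED

1284.43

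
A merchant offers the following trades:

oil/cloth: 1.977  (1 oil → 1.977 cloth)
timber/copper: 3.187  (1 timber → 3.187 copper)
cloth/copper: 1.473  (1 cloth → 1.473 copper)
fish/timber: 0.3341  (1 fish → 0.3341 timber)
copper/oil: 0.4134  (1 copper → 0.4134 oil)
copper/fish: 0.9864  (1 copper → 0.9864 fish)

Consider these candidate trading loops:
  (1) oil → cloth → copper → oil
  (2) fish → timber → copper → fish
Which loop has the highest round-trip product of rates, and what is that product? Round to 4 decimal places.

1.2039

(1) 1.977 × 1.473 × 0.4134 = 1.20387
(2) 0.3341 × 3.187 × 0.9864 = 1.05030
Highest is cycle (1) at 1.2039 (>1, arbitrage).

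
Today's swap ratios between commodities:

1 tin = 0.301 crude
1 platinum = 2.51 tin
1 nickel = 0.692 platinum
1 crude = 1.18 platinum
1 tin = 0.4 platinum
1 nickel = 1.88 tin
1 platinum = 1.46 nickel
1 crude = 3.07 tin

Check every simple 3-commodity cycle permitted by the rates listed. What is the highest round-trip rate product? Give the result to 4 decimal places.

nickel→tin→platinum→nickel: 1.88 × 0.4 × 1.46 = 1.09792
crude→platinum→tin→crude: 1.18 × 2.51 × 0.301 = 0.89150
Maximum is nickel→tin→platinum→nickel at 1.0979; arbitrage exists.

1.0979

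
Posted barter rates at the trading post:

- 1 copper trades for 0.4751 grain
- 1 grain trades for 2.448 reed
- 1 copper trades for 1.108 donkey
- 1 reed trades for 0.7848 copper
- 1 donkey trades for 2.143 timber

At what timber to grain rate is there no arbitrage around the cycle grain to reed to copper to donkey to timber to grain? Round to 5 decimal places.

0.21921

Known legs of the cycle: 2.448 × 0.7848 × 1.108 × 2.143 = 4.5617590181376
For no arbitrage the full-cycle product must be 1, so the missing rate is 1 / 4.5617590181376 ≈ 0.2192137.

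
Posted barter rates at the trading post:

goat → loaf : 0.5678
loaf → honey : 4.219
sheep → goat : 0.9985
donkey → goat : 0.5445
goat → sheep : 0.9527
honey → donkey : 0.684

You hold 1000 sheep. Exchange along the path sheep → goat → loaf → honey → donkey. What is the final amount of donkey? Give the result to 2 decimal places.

1636.10

1000 sheep × 0.9985 = 998.5 goat
998.5 goat × 0.5678 = 566.9483 loaf
566.9483 loaf × 4.219 = 2391.9548777 honey
2391.9548777 honey × 0.684 = 1636.0971363468 donkey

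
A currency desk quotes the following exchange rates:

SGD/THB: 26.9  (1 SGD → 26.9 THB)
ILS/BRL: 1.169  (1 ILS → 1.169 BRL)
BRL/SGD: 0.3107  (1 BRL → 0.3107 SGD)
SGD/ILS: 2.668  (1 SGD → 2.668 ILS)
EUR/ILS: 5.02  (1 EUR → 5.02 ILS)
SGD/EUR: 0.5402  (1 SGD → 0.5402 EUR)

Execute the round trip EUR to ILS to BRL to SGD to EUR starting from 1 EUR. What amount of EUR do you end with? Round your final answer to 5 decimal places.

1 EUR × 5.02 = 5.02 ILS
5.02 ILS × 1.169 = 5.86838 BRL
5.86838 BRL × 0.3107 = 1.823305666 SGD
1.823305666 SGD × 0.5402 = 0.9849497207732 EUR

0.98495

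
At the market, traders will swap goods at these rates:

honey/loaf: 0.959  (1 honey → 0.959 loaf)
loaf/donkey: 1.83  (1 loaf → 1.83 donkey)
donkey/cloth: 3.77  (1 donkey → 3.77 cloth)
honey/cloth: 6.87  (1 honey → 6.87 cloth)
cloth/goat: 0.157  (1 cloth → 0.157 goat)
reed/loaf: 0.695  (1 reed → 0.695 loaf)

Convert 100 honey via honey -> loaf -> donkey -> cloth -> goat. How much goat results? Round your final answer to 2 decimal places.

103.87

100 honey × 0.959 = 95.9 loaf
95.9 loaf × 1.83 = 175.497 donkey
175.497 donkey × 3.77 = 661.62369 cloth
661.62369 cloth × 0.157 = 103.87491933 goat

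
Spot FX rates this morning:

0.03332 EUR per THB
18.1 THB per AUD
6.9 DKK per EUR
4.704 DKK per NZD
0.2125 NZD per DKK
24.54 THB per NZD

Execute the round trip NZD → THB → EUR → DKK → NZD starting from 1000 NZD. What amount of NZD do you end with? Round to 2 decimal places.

1000 NZD × 24.54 = 24540 THB
24540 THB × 0.03332 = 817.6728 EUR
817.6728 EUR × 6.9 = 5641.94232 DKK
5641.94232 DKK × 0.2125 = 1198.912743 NZD

1198.91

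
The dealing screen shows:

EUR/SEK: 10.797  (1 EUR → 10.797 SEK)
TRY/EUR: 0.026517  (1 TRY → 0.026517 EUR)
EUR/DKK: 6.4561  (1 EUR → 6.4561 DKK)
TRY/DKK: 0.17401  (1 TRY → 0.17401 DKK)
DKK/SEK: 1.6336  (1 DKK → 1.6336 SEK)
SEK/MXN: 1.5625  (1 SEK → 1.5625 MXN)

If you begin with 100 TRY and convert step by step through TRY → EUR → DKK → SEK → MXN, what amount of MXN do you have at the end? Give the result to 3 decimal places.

100 TRY × 0.026517 = 2.6517 EUR
2.6517 EUR × 6.4561 = 17.11964037 DKK
17.11964037 DKK × 1.6336 = 27.966644508432 SEK
27.966644508432 SEK × 1.5625 = 43.697882044425 MXN

43.698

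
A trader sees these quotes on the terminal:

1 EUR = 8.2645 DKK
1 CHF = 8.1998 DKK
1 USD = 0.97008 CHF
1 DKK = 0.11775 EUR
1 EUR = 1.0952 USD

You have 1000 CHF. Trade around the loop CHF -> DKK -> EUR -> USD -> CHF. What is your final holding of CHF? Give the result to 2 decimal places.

1025.81

1000 CHF × 8.1998 = 8199.8 DKK
8199.8 DKK × 0.11775 = 965.52645 EUR
965.52645 EUR × 1.0952 = 1057.44456804 USD
1057.44456804 USD × 0.97008 = 1025.8058265642432 CHF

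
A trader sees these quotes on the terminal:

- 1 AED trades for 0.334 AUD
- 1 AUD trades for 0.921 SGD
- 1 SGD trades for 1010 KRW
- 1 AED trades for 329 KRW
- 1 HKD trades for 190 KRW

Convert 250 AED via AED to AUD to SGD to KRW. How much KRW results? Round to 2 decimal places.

250 AED × 0.334 = 83.5 AUD
83.5 AUD × 0.921 = 76.9035 SGD
76.9035 SGD × 1010 = 77672.535 KRW

77672.54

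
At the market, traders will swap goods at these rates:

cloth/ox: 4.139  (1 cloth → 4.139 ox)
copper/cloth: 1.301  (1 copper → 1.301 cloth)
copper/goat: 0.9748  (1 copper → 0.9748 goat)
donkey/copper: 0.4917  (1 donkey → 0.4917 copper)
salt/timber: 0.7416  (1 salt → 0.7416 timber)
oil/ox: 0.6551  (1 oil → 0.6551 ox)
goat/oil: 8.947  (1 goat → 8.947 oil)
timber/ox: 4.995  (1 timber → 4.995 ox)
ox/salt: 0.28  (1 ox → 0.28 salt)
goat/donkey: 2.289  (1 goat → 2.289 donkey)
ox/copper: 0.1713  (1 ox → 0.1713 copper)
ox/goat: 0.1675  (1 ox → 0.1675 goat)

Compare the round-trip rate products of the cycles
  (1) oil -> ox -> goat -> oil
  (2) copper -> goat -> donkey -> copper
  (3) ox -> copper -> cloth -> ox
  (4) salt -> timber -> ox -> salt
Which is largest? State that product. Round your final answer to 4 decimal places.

(1) 0.6551 × 0.1675 × 8.947 = 0.98175
(2) 0.9748 × 2.289 × 0.4917 = 1.09714
(3) 0.1713 × 1.301 × 4.139 = 0.92242
(4) 0.7416 × 4.995 × 0.28 = 1.03720
Highest is cycle (2) at 1.0971 (>1, arbitrage).

1.0971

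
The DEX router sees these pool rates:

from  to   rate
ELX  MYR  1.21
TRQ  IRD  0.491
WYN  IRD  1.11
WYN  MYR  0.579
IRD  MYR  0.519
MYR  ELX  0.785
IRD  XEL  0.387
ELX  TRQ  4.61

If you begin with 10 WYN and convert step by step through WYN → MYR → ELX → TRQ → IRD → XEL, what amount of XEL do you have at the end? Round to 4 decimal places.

3.9815

10 WYN × 0.579 = 5.79 MYR
5.79 MYR × 0.785 = 4.54515 ELX
4.54515 ELX × 4.61 = 20.9531415 TRQ
20.9531415 TRQ × 0.491 = 10.2879924765 IRD
10.2879924765 IRD × 0.387 = 3.9814530884055 XEL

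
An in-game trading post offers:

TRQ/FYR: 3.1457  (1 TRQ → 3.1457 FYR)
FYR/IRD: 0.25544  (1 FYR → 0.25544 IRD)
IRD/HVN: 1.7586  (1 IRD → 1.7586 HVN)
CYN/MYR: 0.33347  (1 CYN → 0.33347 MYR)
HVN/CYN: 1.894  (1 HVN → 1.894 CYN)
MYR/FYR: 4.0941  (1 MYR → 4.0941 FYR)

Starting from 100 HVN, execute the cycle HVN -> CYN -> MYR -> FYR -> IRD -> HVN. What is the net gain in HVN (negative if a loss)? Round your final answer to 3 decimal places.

16.159

100 HVN × 1.894 = 189.4 CYN
189.4 CYN × 0.33347 = 63.159218 MYR
63.159218 MYR × 4.0941 = 258.5801544138 FYR
258.5801544138 FYR × 0.25544 = 66.051714643461072 IRD
66.051714643461072 IRD × 1.7586 = 116.1585453719906412192 HVN
Net change: 116.1585453719906412192 − 100 = 16.1585453719906412192 HVN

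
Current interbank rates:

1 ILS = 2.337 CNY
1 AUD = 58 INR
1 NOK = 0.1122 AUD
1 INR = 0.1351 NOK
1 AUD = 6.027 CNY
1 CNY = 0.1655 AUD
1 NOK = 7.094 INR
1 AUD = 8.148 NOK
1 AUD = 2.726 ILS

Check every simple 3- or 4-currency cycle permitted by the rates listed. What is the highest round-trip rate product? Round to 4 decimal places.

AUD→ILS→CNY→AUD: 2.726 × 2.337 × 0.1655 = 1.05434
AUD→INR→NOK→AUD: 58 × 0.1351 × 0.1122 = 0.87918
Maximum is AUD→ILS→CNY→AUD at 1.0543; arbitrage exists.

1.0543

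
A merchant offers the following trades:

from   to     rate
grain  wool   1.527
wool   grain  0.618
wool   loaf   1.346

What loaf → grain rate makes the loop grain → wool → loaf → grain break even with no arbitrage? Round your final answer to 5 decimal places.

Known legs of the cycle: 1.527 × 1.346 = 2.055342
For no arbitrage the full-cycle product must be 1, so the missing rate is 1 / 2.055342 ≈ 0.4865370.

0.48654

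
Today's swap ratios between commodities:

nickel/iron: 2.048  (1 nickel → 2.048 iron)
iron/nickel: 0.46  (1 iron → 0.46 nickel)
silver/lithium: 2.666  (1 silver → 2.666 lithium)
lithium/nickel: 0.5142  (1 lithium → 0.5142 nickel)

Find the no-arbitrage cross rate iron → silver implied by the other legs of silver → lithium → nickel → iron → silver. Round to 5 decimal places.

Known legs of the cycle: 2.666 × 0.5142 × 2.048 = 2.8075155456
For no arbitrage the full-cycle product must be 1, so the missing rate is 1 / 2.8075155456 ≈ 0.3561868.

0.35619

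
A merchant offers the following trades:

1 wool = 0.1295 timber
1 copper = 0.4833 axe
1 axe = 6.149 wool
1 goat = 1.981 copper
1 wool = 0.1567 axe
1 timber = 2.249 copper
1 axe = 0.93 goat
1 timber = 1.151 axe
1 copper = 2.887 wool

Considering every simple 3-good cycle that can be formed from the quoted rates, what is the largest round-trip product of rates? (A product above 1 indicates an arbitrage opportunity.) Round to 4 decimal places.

axe→wool→timber→axe: 6.149 × 0.1295 × 1.151 = 0.91654
axe→goat→copper→axe: 0.93 × 1.981 × 0.4833 = 0.89040
wool→timber→copper→wool: 0.1295 × 2.249 × 2.887 = 0.84083
Maximum is axe→wool→timber→axe at 0.9165; no arbitrage — every cycle loses value.

0.9165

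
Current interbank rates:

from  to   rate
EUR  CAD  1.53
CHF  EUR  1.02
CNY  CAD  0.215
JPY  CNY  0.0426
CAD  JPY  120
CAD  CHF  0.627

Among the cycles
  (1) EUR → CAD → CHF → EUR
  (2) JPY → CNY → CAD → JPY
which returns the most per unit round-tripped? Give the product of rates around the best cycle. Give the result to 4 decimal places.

1.0991

(1) 1.53 × 0.627 × 1.02 = 0.97850
(2) 0.0426 × 0.215 × 120 = 1.09908
Highest is cycle (2) at 1.0991 (>1, arbitrage).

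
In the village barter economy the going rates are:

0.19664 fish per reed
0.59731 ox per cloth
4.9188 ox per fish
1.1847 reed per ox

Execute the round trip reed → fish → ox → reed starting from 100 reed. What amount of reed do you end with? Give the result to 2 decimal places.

100 reed × 0.19664 = 19.664 fish
19.664 fish × 4.9188 = 96.7232832 ox
96.7232832 ox × 1.1847 = 114.58807360704 reed

114.59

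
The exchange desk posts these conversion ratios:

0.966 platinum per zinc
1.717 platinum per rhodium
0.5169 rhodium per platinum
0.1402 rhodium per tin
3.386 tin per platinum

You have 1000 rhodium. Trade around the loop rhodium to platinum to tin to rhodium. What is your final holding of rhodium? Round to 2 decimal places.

1000 rhodium × 1.717 = 1717 platinum
1717 platinum × 3.386 = 5813.762 tin
5813.762 tin × 0.1402 = 815.0894324 rhodium

815.09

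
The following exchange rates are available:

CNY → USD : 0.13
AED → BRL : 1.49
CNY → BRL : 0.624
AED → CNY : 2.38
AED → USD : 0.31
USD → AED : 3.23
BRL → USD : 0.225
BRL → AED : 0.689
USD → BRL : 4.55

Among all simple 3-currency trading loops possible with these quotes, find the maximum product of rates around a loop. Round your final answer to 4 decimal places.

USD→AED→BRL→USD: 3.23 × 1.49 × 0.225 = 1.08286
BRL→AED→CNY→BRL: 0.689 × 2.38 × 0.624 = 1.02325
USD→AED→CNY→USD: 3.23 × 2.38 × 0.13 = 0.99936
USD→BRL→AED→USD: 4.55 × 0.689 × 0.31 = 0.97183
Maximum is USD→AED→BRL→USD at 1.0829; arbitrage exists.

1.0829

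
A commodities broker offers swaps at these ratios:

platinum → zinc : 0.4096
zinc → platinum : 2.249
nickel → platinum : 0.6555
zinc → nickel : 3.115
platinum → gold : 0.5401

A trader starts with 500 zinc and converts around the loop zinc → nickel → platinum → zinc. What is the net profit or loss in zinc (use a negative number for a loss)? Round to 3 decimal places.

-81.822

500 zinc × 3.115 = 1557.5 nickel
1557.5 nickel × 0.6555 = 1020.94125 platinum
1020.94125 platinum × 0.4096 = 418.177536 zinc
Net change: 418.177536 − 500 = -81.822464 zinc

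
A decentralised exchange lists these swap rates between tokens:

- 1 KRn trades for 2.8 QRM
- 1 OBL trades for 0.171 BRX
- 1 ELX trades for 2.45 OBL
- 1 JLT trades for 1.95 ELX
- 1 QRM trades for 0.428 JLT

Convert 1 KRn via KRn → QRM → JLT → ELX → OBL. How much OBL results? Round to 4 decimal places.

5.7254

1 KRn × 2.8 = 2.8 QRM
2.8 QRM × 0.428 = 1.1984 JLT
1.1984 JLT × 1.95 = 2.33688 ELX
2.33688 ELX × 2.45 = 5.725356 OBL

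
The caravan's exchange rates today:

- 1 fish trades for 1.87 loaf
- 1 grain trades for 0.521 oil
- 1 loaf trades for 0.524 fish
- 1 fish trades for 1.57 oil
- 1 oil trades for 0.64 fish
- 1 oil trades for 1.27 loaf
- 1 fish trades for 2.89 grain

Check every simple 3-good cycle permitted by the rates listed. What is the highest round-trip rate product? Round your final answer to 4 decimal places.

1.0448

fish→oil→loaf→fish: 1.57 × 1.27 × 0.524 = 1.04480
grain→oil→fish→grain: 0.521 × 0.64 × 2.89 = 0.96364
Maximum is fish→oil→loaf→fish at 1.0448; arbitrage exists.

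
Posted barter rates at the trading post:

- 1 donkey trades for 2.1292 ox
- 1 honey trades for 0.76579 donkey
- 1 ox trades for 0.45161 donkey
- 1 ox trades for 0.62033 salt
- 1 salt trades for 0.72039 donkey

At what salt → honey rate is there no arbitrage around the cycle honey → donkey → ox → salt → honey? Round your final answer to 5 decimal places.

Known legs of the cycle: 0.76579 × 2.1292 × 0.62033 = 1.01146051378244
For no arbitrage the full-cycle product must be 1, so the missing rate is 1 / 1.01146051378244 ≈ 0.9886693.

0.98867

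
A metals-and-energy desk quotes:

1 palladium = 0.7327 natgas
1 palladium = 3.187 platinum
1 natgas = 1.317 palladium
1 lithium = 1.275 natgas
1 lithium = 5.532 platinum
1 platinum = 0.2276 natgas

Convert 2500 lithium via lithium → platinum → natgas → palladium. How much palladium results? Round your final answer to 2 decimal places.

2500 lithium × 5.532 = 13830 platinum
13830 platinum × 0.2276 = 3147.708 natgas
3147.708 natgas × 1.317 = 4145.531436 palladium

4145.53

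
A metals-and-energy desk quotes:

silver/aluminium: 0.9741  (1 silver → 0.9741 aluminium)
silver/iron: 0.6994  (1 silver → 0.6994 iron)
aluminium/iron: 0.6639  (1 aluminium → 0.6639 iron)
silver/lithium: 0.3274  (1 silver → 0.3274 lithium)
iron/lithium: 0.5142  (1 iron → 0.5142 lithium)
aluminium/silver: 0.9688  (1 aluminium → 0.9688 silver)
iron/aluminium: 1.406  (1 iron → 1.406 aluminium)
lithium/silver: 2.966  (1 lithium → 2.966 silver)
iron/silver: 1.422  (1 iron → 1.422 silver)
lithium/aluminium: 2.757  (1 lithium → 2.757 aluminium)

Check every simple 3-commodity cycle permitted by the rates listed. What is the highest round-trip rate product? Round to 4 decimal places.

iron→lithium→silver→iron: 0.5142 × 2.966 × 0.6994 = 1.06667
aluminium→silver→iron→aluminium: 0.9688 × 0.6994 × 1.406 = 0.95268
aluminium→iron→lithium→aluminium: 0.6639 × 0.5142 × 2.757 = 0.94118
aluminium→iron→silver→aluminium: 0.6639 × 1.422 × 0.9741 = 0.91961
aluminium→silver→lithium→aluminium: 0.9688 × 0.3274 × 2.757 = 0.87448
Maximum is iron→lithium→silver→iron at 1.0667; arbitrage exists.

1.0667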